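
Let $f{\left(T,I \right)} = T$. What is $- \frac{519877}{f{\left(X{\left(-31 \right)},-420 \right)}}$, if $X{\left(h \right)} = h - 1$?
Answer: $\frac{519877}{32} \approx 16246.0$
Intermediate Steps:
$X{\left(h \right)} = -1 + h$
$- \frac{519877}{f{\left(X{\left(-31 \right)},-420 \right)}} = - \frac{519877}{-1 - 31} = - \frac{519877}{-32} = \left(-519877\right) \left(- \frac{1}{32}\right) = \frac{519877}{32}$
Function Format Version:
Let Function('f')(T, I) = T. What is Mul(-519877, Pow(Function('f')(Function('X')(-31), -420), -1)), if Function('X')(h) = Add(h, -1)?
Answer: Rational(519877, 32) ≈ 16246.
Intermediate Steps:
Function('X')(h) = Add(-1, h)
Mul(-519877, Pow(Function('f')(Function('X')(-31), -420), -1)) = Mul(-519877, Pow(Add(-1, -31), -1)) = Mul(-519877, Pow(-32, -1)) = Mul(-519877, Rational(-1, 32)) = Rational(519877, 32)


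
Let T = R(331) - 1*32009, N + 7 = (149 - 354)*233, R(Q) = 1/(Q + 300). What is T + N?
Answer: -50341810/631 ≈ -79781.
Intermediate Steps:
R(Q) = 1/(300 + Q)
N = -47772 (N = -7 + (149 - 354)*233 = -7 - 205*233 = -7 - 47765 = -47772)
T = -20197678/631 (T = 1/(300 + 331) - 1*32009 = 1/631 - 32009 = -20197678/631 ≈ -32009.)
T + N = -20197678/631 - 47772 = -50341810/631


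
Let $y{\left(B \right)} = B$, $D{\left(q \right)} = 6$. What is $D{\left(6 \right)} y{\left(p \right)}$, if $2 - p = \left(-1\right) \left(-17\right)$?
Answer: $-90$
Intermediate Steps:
$p = -15$ ($p = 2 - \left(-1\right) \left(-17\right) = 2 - 17 = -15$)
$D{\left(6 \right)} y{\left(p \right)} = 6 \left(-15\right) = -90$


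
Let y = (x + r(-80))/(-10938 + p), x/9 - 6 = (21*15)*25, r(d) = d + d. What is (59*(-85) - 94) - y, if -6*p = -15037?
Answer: -258044805/50591 ≈ -5100.6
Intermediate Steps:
p = 15037/6 (p = -⅙*(-15037) = 15037/6 ≈ 2506.2)
r(d) = 2*d
x = 70929 (x = 54 + 9*((21*15)*25) = 54 + 9*(315*25) = 54 + 9*7875 = 54 + 70875 = 70929)
y = -424614/50591 (y = (70929 + 2*(-80))/(-10938 + 15037/6) = (70929 - 160)/(-50591/6) = 70769*(-6/50591) = -424614/50591 ≈ -8.3931)
(59*(-85) - 94) - y = (59*(-85) - 94) - 1*(-424614/50591) = (-5015 - 94) + 424614/50591 = -5109 + 424614/50591 = -258044805/50591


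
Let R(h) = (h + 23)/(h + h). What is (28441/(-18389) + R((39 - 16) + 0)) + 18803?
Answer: 49394045/2627 ≈ 18802.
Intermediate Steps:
R(h) = (23 + h)/(2*h) (R(h) = (23 + h)/((2*h)) = (23 + h)*(1/(2*h)) = (23 + h)/(2*h))
(28441/(-18389) + R((39 - 16) + 0)) + 18803 = (28441/(-18389) + (23 + ((39 - 16) + 0))/(2*((39 - 16) + 0))) + 18803 = (28441*(-1/18389) + (23 + (23 + 0))/(2*(23 + 0))) + 18803 = (-4063/2627 + (1/2)*(23 + 23)/23) + 18803 = (-4063/2627 + (1/2)*(1/23)*46) + 18803 = (-4063/2627 + 1) + 18803 = -1436/2627 + 18803 = 49394045/2627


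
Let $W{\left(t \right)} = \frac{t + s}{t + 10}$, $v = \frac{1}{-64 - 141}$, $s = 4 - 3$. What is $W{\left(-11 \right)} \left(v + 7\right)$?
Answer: $\frac{2868}{41} \approx 69.951$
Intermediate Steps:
$s = 1$ ($s = 4 - 3 = 1$)
$v = - \frac{1}{205}$ ($v = \frac{1}{-205} = - \frac{1}{205} \approx -0.0048781$)
$W{\left(t \right)} = \frac{1 + t}{10 + t}$ ($W{\left(t \right)} = \frac{t + 1}{t + 10} = \frac{1 + t}{10 + t}$)
$W{\left(-11 \right)} \left(v + 7\right) = \frac{1 - 11}{10 - 11} \left(- \frac{1}{205} + 7\right) = \frac{1}{-1} \left(-10\right) \frac{1434}{205} = \left(-1\right) \left(-10\right) \frac{1434}{205} = 10 \cdot \frac{1434}{205} = \frac{2868}{41}$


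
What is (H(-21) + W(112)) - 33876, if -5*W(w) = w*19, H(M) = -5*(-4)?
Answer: -171408/5 ≈ -34282.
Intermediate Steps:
H(M) = 20
W(w) = -19*w/5 (W(w) = -w*19/5 = -19*w/5)
(H(-21) + W(112)) - 33876 = (20 - 19/5*112) - 33876 = (20 - 2128/5) - 33876 = -2028/5 - 33876 = -171408/5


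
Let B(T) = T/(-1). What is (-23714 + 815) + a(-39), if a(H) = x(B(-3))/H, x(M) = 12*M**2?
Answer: -297723/13 ≈ -22902.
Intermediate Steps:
B(T) = -T (B(T) = T*(-1) = -T)
a(H) = 108/H (a(H) = (12*(-1*(-3))**2)/H = (12*3**2)/H = (12*9)/H = 108/H)
(-23714 + 815) + a(-39) = (-23714 + 815) + 108/(-39) = -22899 + 108*(-1/39) = -22899 - 36/13 = -297723/13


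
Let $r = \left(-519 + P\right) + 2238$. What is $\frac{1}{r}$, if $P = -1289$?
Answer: $\frac{1}{430} \approx 0.0023256$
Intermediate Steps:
$r = 430$ ($r = \left(-519 - 1289\right) + 2238 = -1808 + 2238 = 430$)
$\frac{1}{r} = \frac{1}{430}$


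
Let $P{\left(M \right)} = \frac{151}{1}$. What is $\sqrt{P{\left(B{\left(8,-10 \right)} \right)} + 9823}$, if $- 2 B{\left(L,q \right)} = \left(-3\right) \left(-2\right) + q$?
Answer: $\sqrt{9974} \approx 99.87$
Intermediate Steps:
$B{\left(L,q \right)} = -3 - \frac{q}{2}$ ($B{\left(L,q \right)} = - \frac{\left(-3\right) \left(-2\right) + q}{2} = - \frac{6 + q}{2} = -3 - \frac{q}{2}$)
$P{\left(M \right)} = 151$ ($P{\left(M \right)} = 151 \cdot 1 = 151$)
$\sqrt{P{\left(B{\left(8,-10 \right)} \right)} + 9823} = \sqrt{151 + 9823} = \sqrt{9974}$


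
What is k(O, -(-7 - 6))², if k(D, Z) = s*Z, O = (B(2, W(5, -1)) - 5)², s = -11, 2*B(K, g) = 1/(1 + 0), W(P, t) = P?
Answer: 20449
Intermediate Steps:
B(K, g) = ½ (B(K, g) = 1/(2*(1 + 0)) = (½)/1 = (½)*1 = ½)
O = 81/4 (O = (½ - 5)² = (-9/2)² = 81/4 ≈ 20.250)
k(D, Z) = -11*Z
k(O, -(-7 - 6))² = (-(-11)*(-7 - 6))² = (-(-11)*(-13))² = (-11*13)² = (-143)² = 20449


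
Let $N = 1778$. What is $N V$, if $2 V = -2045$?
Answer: $-1818005$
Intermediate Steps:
$V = - \frac{2045}{2}$ ($V = \frac{1}{2} \left(-2045\right) = - \frac{2045}{2} \approx -1022.5$)
$N V = 1778 \left(- \frac{2045}{2}\right) = -1818005$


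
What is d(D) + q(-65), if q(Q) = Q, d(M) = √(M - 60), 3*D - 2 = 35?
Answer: -65 + I*√429/3 ≈ -65.0 + 6.9041*I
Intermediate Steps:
D = 37/3 (D = ⅔ + (⅓)*35 = ⅔ + 35/3 = 37/3 ≈ 12.333)
d(M) = √(-60 + M)
d(D) + q(-65) = √(-60 + 37/3) - 65 = √(-143/3) - 65 = I*√429/3 - 65 = -65 + I*√429/3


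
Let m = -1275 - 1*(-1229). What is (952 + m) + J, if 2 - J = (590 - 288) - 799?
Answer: 1405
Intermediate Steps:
m = -46 (m = -1275 + 1229 = -46)
J = 499 (J = 2 - ((590 - 288) - 799) = 2 - (302 - 799) = 2 - 1*(-497) = 2 + 497 = 499)
(952 + m) + J = (952 - 46) + 499 = 906 + 499 = 1405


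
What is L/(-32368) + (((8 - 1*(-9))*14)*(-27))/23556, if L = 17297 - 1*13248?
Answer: -25281251/63538384 ≈ -0.39789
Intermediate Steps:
L = 4049 (L = 17297 - 13248 = 4049)
L/(-32368) + (((8 - 1*(-9))*14)*(-27))/23556 = 4049/(-32368) + (((8 - 1*(-9))*14)*(-27))/23556 = 4049*(-1/32368) + (((8 + 9)*14)*(-27))*(1/23556) = -4049/32368 + ((17*14)*(-27))*(1/23556) = -4049/32368 + (238*(-27))*(1/23556) = -4049/32368 - 6426*1/23556 = -4049/32368 - 1071/3926 = -25281251/63538384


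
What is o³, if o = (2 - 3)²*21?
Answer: 9261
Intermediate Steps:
o = 21 (o = (-1)²*21 = 1*21 = 21)
o³ = 21³ = 9261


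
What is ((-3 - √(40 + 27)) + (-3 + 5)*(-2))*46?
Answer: -322 - 46*√67 ≈ -698.53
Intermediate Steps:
((-3 - √(40 + 27)) + (-3 + 5)*(-2))*46 = ((-3 - √67) + 2*(-2))*46 = ((-3 - √67) - 4)*46 = (-7 - √67)*46 = -322 - 46*√67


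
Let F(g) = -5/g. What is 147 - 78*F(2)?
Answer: 342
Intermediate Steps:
147 - 78*F(2) = 147 - (-390)/2 = 147 - 78*(-5/2) = 147 + 195 = 342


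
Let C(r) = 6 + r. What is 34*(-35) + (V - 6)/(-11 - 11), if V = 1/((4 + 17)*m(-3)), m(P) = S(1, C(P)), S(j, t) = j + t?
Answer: -2198617/1848 ≈ -1189.7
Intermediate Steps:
m(P) = 7 + P (m(P) = 1 + (6 + P) = 7 + P)
V = 1/84 (V = 1/((4 + 17)*(7 - 3)) = 1/(21*4) = (1/21)*(¼) = 1/84 ≈ 0.011905)
34*(-35) + (V - 6)/(-11 - 11) = 34*(-35) + (1/84 - 6)/(-11 - 11) = -1190 - 503/84/(-22) = -1190 - 503/84*(-1/22) = -1190 + 503/1848 = -2198617/1848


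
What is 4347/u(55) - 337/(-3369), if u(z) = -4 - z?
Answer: -14625160/198771 ≈ -73.578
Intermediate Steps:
4347/u(55) - 337/(-3369) = 4347/(-4 - 1*55) - 337/(-3369) = 4347/(-4 - 55) - 337*(-1/3369) = 4347/(-59) + 337/3369 = 4347*(-1/59) + 337/3369 = -4347/59 + 337/3369 = -14625160/198771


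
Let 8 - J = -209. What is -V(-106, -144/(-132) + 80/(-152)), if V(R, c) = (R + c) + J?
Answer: -23317/209 ≈ -111.56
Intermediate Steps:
J = 217 (J = 8 - 1*(-209) = 8 + 209 = 217)
V(R, c) = 217 + R + c (V(R, c) = (R + c) + 217 = 217 + R + c)
-V(-106, -144/(-132) + 80/(-152)) = -(217 - 106 + (-144/(-132) + 80/(-152))) = -(217 - 106 + (-144*(-1/132) + 80*(-1/152))) = -(217 - 106 + (12/11 - 10/19)) = -(217 - 106 + 118/209) = -1*23317/209 = -23317/209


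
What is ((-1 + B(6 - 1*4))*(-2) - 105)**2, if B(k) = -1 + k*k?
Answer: 11881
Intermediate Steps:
B(k) = -1 + k**2
((-1 + B(6 - 1*4))*(-2) - 105)**2 = ((-1 + (-1 + (6 - 1*4)**2))*(-2) - 105)**2 = ((-1 + (-1 + (6 - 4)**2))*(-2) - 105)**2 = ((-1 + (-1 + 2**2))*(-2) - 105)**2 = ((-1 + (-1 + 4))*(-2) - 105)**2 = ((-1 + 3)*(-2) - 105)**2 = (2*(-2) - 105)**2 = (-4 - 105)**2 = (-109)**2 = 11881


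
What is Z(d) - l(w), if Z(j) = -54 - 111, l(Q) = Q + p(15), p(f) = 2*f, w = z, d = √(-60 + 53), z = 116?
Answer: -311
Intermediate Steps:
d = I*√7 (d = √(-7) = I*√7 ≈ 2.6458*I)
w = 116
l(Q) = 30 + Q (l(Q) = Q + 2*15 = Q + 30 = 30 + Q)
Z(j) = -165
Z(d) - l(w) = -165 - (30 + 116) = -165 - 1*146 = -165 - 146 = -311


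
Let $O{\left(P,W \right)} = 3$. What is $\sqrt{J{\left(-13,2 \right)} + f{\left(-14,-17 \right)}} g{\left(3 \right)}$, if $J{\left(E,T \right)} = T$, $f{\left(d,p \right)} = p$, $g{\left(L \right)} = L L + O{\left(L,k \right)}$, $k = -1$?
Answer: $12 i \sqrt{15} \approx 46.476 i$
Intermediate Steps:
$g{\left(L \right)} = 3 + L^{2}$ ($g{\left(L \right)} = L L + 3 = L^{2} + 3 = 3 + L^{2}$)
$\sqrt{J{\left(-13,2 \right)} + f{\left(-14,-17 \right)}} g{\left(3 \right)} = \sqrt{2 - 17} \left(3 + 3^{2}\right) = \sqrt{-15} \left(3 + 9\right) = i \sqrt{15} \cdot 12 = 12 i \sqrt{15}$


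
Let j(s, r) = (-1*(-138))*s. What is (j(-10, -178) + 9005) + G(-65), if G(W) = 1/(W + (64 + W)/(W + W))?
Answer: 64423495/8449 ≈ 7625.0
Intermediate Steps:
G(W) = 1/(W + (64 + W)/(2*W)) (G(W) = 1/(W + (64 + W)/((2*W))) = 1/(W + (64 + W)*(1/(2*W))) = 1/(W + (64 + W)/(2*W)))
j(s, r) = 138*s
(j(-10, -178) + 9005) + G(-65) = (138*(-10) + 9005) + 2*(-65)/(64 - 65 + 2*(-65)²) = (-1380 + 9005) + 2*(-65)/(64 - 65 + 2*4225) = 7625 + 2*(-65)/(64 - 65 + 8450) = 7625 + 2*(-65)/8449 = 7625 + 2*(-65)*(1/8449) = 7625 - 130/8449 = 64423495/8449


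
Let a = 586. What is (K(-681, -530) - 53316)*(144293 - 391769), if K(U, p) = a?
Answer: 13049409480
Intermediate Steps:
K(U, p) = 586
(K(-681, -530) - 53316)*(144293 - 391769) = (586 - 53316)*(144293 - 391769) = -52730*(-247476) = 13049409480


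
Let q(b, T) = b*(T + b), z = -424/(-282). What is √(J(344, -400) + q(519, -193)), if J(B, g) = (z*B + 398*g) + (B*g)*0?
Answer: √208973562/141 ≈ 102.52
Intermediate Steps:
z = 212/141 (z = -424*(-1/282) = 212/141 ≈ 1.5035)
J(B, g) = 398*g + 212*B/141 (J(B, g) = (212*B/141 + 398*g) + (B*g)*0 = (398*g + 212*B/141) + 0 = 398*g + 212*B/141)
√(J(344, -400) + q(519, -193)) = √((398*(-400) + (212/141)*344) + 519*(-193 + 519)) = √((-159200 + 72928/141) + 519*326) = √(-22374272/141 + 169194) = √(1482082/141) = √208973562/141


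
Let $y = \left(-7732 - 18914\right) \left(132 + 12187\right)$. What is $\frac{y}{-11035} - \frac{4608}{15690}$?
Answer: $\frac{171674139726}{5771305} \approx 29746.0$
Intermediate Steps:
$y = -328252074$ ($y = \left(-26646\right) 12319 = -328252074$)
$\frac{y}{-11035} - \frac{4608}{15690} = - \frac{328252074}{-11035} - \frac{4608}{15690} = \left(-328252074\right) \left(- \frac{1}{11035}\right) - \frac{768}{2615} = \frac{328252074}{11035} - \frac{768}{2615} = \frac{171674139726}{5771305}$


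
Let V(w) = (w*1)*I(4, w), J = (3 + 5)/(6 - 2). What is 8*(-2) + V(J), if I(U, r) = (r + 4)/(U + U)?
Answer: -29/2 ≈ -14.500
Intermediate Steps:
I(U, r) = (4 + r)/(2*U) (I(U, r) = (4 + r)/((2*U)) = (4 + r)*(1/(2*U)) = (4 + r)/(2*U))
J = 2 (J = 8/4 = 8*(¼) = 2)
V(w) = w*(½ + w/8) (V(w) = (w*1)*((½)*(4 + w)/4) = w*((½)*(¼)*(4 + w)) = w*(½ + w/8))
8*(-2) + V(J) = 8*(-2) + (⅛)*2*(4 + 2) = -16 + (⅛)*2*6 = -16 + 3/2 = -29/2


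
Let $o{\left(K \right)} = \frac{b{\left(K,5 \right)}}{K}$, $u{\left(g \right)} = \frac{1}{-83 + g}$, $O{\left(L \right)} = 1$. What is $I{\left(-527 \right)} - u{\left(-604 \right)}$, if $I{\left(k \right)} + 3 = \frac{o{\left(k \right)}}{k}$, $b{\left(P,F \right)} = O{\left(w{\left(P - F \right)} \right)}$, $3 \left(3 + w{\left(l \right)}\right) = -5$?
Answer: $- \frac{572121053}{190799823} \approx -2.9985$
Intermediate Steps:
$w{\left(l \right)} = - \frac{14}{3}$ ($w{\left(l \right)} = -3 + \frac{1}{3} \left(-5\right) = -3 - \frac{5}{3} = - \frac{14}{3}$)
$b{\left(P,F \right)} = 1$
$o{\left(K \right)} = \frac{1}{K}$ ($o{\left(K \right)} = 1 \frac{1}{K} = \frac{1}{K}$)
$I{\left(k \right)} = -3 + \frac{1}{k^{2}}$ ($I{\left(k \right)} = -3 + \frac{1}{k k} = -3 + \frac{1}{k^{2}}$)
$I{\left(-527 \right)} - u{\left(-604 \right)} = \left(-3 + \frac{1}{277729}\right) - \frac{1}{-83 - 604} = \left(-3 + \frac{1}{277729}\right) - \frac{1}{-687} = - \frac{833186}{277729} - - \frac{1}{687} = - \frac{833186}{277729} + \frac{1}{687} = - \frac{572121053}{190799823}$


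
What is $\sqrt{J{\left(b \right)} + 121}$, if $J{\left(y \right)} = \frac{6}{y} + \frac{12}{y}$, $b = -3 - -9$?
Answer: $2 \sqrt{31} \approx 11.136$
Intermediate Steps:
$b = 6$ ($b = -3 + 9 = 6$)
$J{\left(y \right)} = \frac{18}{y}$
$\sqrt{J{\left(b \right)} + 121} = \sqrt{\frac{18}{6} + 121} = \sqrt{18 \cdot \frac{1}{6} + 121} = \sqrt{3 + 121} = \sqrt{124} = 2 \sqrt{31}$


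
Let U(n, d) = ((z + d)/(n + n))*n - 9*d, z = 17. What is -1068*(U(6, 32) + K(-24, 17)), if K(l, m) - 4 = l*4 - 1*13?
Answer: 393558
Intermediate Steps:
U(n, d) = 17/2 - 17*d/2 (U(n, d) = ((17 + d)/(n + n))*n - 9*d = ((17 + d)/((2*n)))*n - 9*d = ((17 + d)*(1/(2*n)))*n - 9*d = ((17 + d)/(2*n))*n - 9*d = (17/2 + d/2) - 9*d = 17/2 - 17*d/2)
K(l, m) = -9 + 4*l (K(l, m) = 4 + (l*4 - 1*13) = 4 + (4*l - 13) = 4 + (-13 + 4*l) = -9 + 4*l)
-1068*(U(6, 32) + K(-24, 17)) = -1068*((17/2 - 17/2*32) + (-9 + 4*(-24))) = -1068*((17/2 - 272) + (-9 - 96)) = -1068*(-527/2 - 105) = -1068*(-737/2) = 393558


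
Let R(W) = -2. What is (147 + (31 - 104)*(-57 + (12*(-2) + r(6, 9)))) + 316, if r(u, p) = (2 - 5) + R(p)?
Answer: 6741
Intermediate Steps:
r(u, p) = -5 (r(u, p) = (2 - 5) - 2 = -3 - 2 = -5)
(147 + (31 - 104)*(-57 + (12*(-2) + r(6, 9)))) + 316 = (147 + (31 - 104)*(-57 + (12*(-2) - 5))) + 316 = (147 - 73*(-57 + (-24 - 5))) + 316 = (147 - 73*(-57 - 29)) + 316 = (147 - 73*(-86)) + 316 = (147 + 6278) + 316 = 6425 + 316 = 6741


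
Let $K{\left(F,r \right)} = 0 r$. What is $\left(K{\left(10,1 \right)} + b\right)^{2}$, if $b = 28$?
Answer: $784$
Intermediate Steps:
$K{\left(F,r \right)} = 0$
$\left(K{\left(10,1 \right)} + b\right)^{2} = \left(0 + 28\right)^{2} = 28^{2} = 784$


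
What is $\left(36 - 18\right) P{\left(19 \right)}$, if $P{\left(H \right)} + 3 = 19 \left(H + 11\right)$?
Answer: $10206$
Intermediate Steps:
$P{\left(H \right)} = 206 + 19 H$ ($P{\left(H \right)} = -3 + 19 \left(H + 11\right) = -3 + 19 \left(11 + H\right) = -3 + \left(209 + 19 H\right) = 206 + 19 H$)
$\left(36 - 18\right) P{\left(19 \right)} = \left(36 - 18\right) \left(206 + 19 \cdot 19\right) = 18 \left(206 + 361\right) = 18 \cdot 567 = 10206$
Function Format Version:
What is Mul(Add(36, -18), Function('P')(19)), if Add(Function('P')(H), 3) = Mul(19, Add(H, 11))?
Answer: 10206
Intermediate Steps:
Function('P')(H) = Add(206, Mul(19, H)) (Function('P')(H) = Add(-3, Mul(19, Add(H, 11))) = Add(-3, Mul(19, Add(11, H))) = Add(-3, Add(209, Mul(19, H))) = Add(206, Mul(19, H)))
Mul(Add(36, -18), Function('P')(19)) = Mul(Add(36, -18), Add(206, Mul(19, 19))) = Mul(18, Add(206, 361)) = Mul(18, 567) = 10206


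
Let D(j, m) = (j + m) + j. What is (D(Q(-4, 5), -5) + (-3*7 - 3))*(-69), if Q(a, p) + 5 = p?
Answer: 2001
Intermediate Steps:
Q(a, p) = -5 + p
D(j, m) = m + 2*j
(D(Q(-4, 5), -5) + (-3*7 - 3))*(-69) = ((-5 + 2*(-5 + 5)) + (-3*7 - 3))*(-69) = ((-5 + 2*0) + (-21 - 3))*(-69) = ((-5 + 0) - 24)*(-69) = (-5 - 24)*(-69) = -29*(-69) = 2001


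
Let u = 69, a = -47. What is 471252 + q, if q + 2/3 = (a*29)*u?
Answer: 1131613/3 ≈ 3.7720e+5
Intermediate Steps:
q = -282143/3 (q = -⅔ - 47*29*69 = -⅔ - 1363*69 = -⅔ - 94047 = -282143/3 ≈ -94048.)
471252 + q = 471252 - 282143/3 = 1131613/3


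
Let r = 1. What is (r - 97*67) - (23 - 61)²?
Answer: -7942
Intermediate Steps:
(r - 97*67) - (23 - 61)² = (1 - 97*67) - (23 - 61)² = (1 - 6499) - 1*(-38)² = -6498 - 1*1444 = -6498 - 1444 = -7942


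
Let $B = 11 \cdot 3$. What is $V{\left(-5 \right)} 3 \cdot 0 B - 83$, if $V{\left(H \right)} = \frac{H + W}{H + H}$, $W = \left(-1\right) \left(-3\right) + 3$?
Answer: $-83$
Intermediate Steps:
$B = 33$
$W = 6$ ($W = 3 + 3 = 6$)
$V{\left(H \right)} = \frac{6 + H}{2 H}$ ($V{\left(H \right)} = \frac{H + 6}{H + H} = \frac{6 + H}{2 H}$)
$V{\left(-5 \right)} 3 \cdot 0 B - 83 = \frac{6 - 5}{2 \left(-5\right)} 3 \cdot 0 \cdot 33 - 83 = \frac{1}{2} \left(- \frac{1}{5}\right) 1 \cdot 3 \cdot 0 \cdot 33 - 83 = \left(- \frac{1}{10}\right) 3 \cdot 0 \cdot 33 - 83 = \left(- \frac{3}{10}\right) 0 \cdot 33 - 83 = 0 \cdot 33 - 83 = 0 - 83 = -83$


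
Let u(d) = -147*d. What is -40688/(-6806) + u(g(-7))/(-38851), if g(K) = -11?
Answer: 784882093/132209953 ≈ 5.9366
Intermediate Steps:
-40688/(-6806) + u(g(-7))/(-38851) = -40688/(-6806) - 147*(-11)/(-38851) = -40688*(-1/6806) + 1617*(-1/38851) = 20344/3403 - 1617/38851 = 784882093/132209953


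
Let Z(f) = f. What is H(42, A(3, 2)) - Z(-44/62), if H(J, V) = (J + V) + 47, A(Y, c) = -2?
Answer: 2719/31 ≈ 87.710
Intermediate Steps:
H(J, V) = 47 + J + V
H(42, A(3, 2)) - Z(-44/62) = (47 + 42 - 2) - (-44)/62 = 87 - (-44)/62 = 87 - 1*(-22/31) = 87 + 22/31 = 2719/31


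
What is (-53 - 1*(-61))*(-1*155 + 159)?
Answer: 32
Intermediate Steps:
(-53 - 1*(-61))*(-1*155 + 159) = (-53 + 61)*(-155 + 159) = 8*4 = 32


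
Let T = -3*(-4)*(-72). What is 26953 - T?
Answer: 27817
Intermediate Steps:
T = -864 (T = 12*(-72) = -864)
26953 - T = 26953 - 1*(-864) = 26953 + 864 = 27817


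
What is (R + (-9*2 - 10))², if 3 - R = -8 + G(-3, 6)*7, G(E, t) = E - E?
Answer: 289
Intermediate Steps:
G(E, t) = 0
R = 11 (R = 3 - (-8 + 0*7) = 3 - (-8 + 0) = 3 - 1*(-8) = 3 + 8 = 11)
(R + (-9*2 - 10))² = (11 + (-9*2 - 10))² = (11 + (-18 - 10))² = (11 - 28)² = (-17)² = 289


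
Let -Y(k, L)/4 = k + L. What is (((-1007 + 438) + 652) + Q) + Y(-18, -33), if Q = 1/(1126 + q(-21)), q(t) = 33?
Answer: 332634/1159 ≈ 287.00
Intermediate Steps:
Q = 1/1159 (Q = 1/(1126 + 33) = 1/1159 ≈ 0.00086281)
Y(k, L) = -4*L - 4*k (Y(k, L) = -4*(k + L) = -4*(L + k) = -4*L - 4*k)
(((-1007 + 438) + 652) + Q) + Y(-18, -33) = (((-1007 + 438) + 652) + 1/1159) + (-4*(-33) - 4*(-18)) = ((-569 + 652) + 1/1159) + (132 + 72) = (83 + 1/1159) + 204 = 96198/1159 + 204 = 332634/1159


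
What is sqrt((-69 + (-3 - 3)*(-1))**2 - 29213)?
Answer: 2*I*sqrt(6311) ≈ 158.88*I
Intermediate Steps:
sqrt((-69 + (-3 - 3)*(-1))**2 - 29213) = sqrt((-69 - 6*(-1))**2 - 29213) = sqrt((-69 + 6)**2 - 29213) = sqrt((-63)**2 - 29213) = sqrt(3969 - 29213) = sqrt(-25244) = 2*I*sqrt(6311)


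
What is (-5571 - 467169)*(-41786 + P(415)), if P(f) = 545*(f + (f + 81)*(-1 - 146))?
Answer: 18698120233740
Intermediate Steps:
P(f) = -6489315 - 79570*f (P(f) = 545*(f + (81 + f)*(-147)) = 545*(f + (-11907 - 147*f)) = 545*(-11907 - 146*f) = -6489315 - 79570*f)
(-5571 - 467169)*(-41786 + P(415)) = (-5571 - 467169)*(-41786 + (-6489315 - 79570*415)) = -472740*(-41786 + (-6489315 - 33021550)) = -472740*(-41786 - 39510865) = -472740*(-39552651) = 18698120233740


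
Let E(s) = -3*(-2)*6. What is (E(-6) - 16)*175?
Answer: 3500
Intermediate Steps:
E(s) = 36 (E(s) = 6*6 = 36)
(E(-6) - 16)*175 = (36 - 16)*175 = 20*175 = 3500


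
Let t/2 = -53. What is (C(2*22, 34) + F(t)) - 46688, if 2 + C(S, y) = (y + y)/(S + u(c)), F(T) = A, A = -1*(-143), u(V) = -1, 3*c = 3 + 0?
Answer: -2001453/43 ≈ -46545.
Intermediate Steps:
t = -106 (t = 2*(-53) = -106)
c = 1 (c = (3 + 0)/3 = (⅓)*3 = 1)
A = 143
F(T) = 143
C(S, y) = -2 + 2*y/(-1 + S) (C(S, y) = -2 + (y + y)/(S - 1) = -2 + (2*y)/(-1 + S) = -2 + 2*y/(-1 + S))
(C(2*22, 34) + F(t)) - 46688 = (2*(1 + 34 - 2*22)/(-1 + 2*22) + 143) - 46688 = (2*(1 + 34 - 1*44)/(-1 + 44) + 143) - 46688 = (2*(1 + 34 - 44)/43 + 143) - 46688 = (2*(1/43)*(-9) + 143) - 46688 = (-18/43 + 143) - 46688 = 6131/43 - 46688 = -2001453/43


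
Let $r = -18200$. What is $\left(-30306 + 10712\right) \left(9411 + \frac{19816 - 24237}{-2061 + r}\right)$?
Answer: $- \frac{3736197479048}{20261} \approx -1.844 \cdot 10^{8}$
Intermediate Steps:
$\left(-30306 + 10712\right) \left(9411 + \frac{19816 - 24237}{-2061 + r}\right) = \left(-30306 + 10712\right) \left(9411 + \frac{19816 - 24237}{-2061 - 18200}\right) = - 19594 \left(9411 - \frac{4421}{-20261}\right) = - 19594 \left(9411 - - \frac{4421}{20261}\right) = - 19594 \left(9411 + \frac{4421}{20261}\right) = \left(-19594\right) \frac{190680692}{20261} = - \frac{3736197479048}{20261}$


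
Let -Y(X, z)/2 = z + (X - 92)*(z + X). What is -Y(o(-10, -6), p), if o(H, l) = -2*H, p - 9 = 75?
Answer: -14808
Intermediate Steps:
p = 84 (p = 9 + 75 = 84)
Y(X, z) = -2*z - 2*(-92 + X)*(X + z) (Y(X, z) = -2*(z + (X - 92)*(z + X)) = -2*(z + (-92 + X)*(X + z)) = -2*z - 2*(-92 + X)*(X + z))
-Y(o(-10, -6), p) = -(-2*(-2*(-10))² + 182*84 + 184*(-2*(-10)) - 2*(-2*(-10))*84) = -(-2*20² + 15288 + 184*20 - 2*20*84) = -(-2*400 + 15288 + 3680 - 3360) = -(-800 + 15288 + 3680 - 3360) = -1*14808 = -14808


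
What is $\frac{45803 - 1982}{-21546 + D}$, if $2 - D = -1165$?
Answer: $- \frac{14607}{6793} \approx -2.1503$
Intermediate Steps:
$D = 1167$ ($D = 2 - -1165 = 2 + 1165 = 1167$)
$\frac{45803 - 1982}{-21546 + D} = \frac{45803 - 1982}{-21546 + 1167} = \frac{43821}{-20379} = 43821 \left(- \frac{1}{20379}\right) = - \frac{14607}{6793}$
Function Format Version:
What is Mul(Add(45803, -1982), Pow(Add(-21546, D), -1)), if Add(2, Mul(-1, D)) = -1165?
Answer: Rational(-14607, 6793) ≈ -2.1503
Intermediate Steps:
D = 1167 (D = Add(2, Mul(-1, -1165)) = Add(2, 1165) = 1167)
Mul(Add(45803, -1982), Pow(Add(-21546, D), -1)) = Mul(Add(45803, -1982), Pow(Add(-21546, 1167), -1)) = Mul(43821, Pow(-20379, -1)) = Mul(43821, Rational(-1, 20379)) = Rational(-14607, 6793)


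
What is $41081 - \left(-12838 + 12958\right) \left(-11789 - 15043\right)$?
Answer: $3260921$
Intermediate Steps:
$41081 - \left(-12838 + 12958\right) \left(-11789 - 15043\right) = 41081 - 120 \left(-26832\right) = 41081 - -3219840 = 41081 + 3219840 = 3260921$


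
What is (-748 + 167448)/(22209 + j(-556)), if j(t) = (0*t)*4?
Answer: 166700/22209 ≈ 7.5060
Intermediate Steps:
j(t) = 0 (j(t) = 0*4 = 0)
(-748 + 167448)/(22209 + j(-556)) = (-748 + 167448)/(22209 + 0) = 166700/22209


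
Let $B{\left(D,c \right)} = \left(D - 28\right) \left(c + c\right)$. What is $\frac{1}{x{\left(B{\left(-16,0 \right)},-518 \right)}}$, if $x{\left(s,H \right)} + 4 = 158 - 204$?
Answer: $- \frac{1}{50} \approx -0.02$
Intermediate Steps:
$B{\left(D,c \right)} = 2 c \left(-28 + D\right)$ ($B{\left(D,c \right)} = \left(-28 + D\right) 2 c = 2 c \left(-28 + D\right)$)
$x{\left(s,H \right)} = -50$ ($x{\left(s,H \right)} = -4 + \left(158 - 204\right) = -4 - 46 = -50$)
$\frac{1}{x{\left(B{\left(-16,0 \right)},-518 \right)}} = \frac{1}{-50} = - \frac{1}{50}$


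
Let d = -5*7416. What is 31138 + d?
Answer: -5942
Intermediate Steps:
d = -37080
31138 + d = 31138 - 37080 = -5942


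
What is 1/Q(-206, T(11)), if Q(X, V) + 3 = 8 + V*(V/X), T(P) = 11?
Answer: 206/909 ≈ 0.22662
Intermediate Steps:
Q(X, V) = 5 + V²/X (Q(X, V) = -3 + (8 + V*(V/X)) = -3 + (8 + V²/X) = 5 + V²/X)
1/Q(-206, T(11)) = 1/(5 + 11²/(-206)) = 1/(5 + 121*(-1/206)) = 1/(5 - 121/206) = 1/(909/206) = 206/909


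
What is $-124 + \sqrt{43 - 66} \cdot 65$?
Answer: $-124 + 65 i \sqrt{23} \approx -124.0 + 311.73 i$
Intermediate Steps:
$-124 + \sqrt{43 - 66} \cdot 65 = -124 + \sqrt{-23} \cdot 65 = -124 + i \sqrt{23} \cdot 65 = -124 + 65 i \sqrt{23}$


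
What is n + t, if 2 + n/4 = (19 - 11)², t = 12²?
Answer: 392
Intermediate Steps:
t = 144
n = 248 (n = -8 + 4*(19 - 11)² = -8 + 4*8² = -8 + 4*64 = -8 + 256 = 248)
n + t = 248 + 144 = 392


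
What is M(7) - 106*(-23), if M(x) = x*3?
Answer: 2459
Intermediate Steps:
M(x) = 3*x
M(7) - 106*(-23) = 3*7 - 106*(-23) = 21 + 2438 = 2459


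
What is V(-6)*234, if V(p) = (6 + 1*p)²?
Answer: 0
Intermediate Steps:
V(p) = (6 + p)²
V(-6)*234 = (6 - 6)²*234 = 0²*234 = 0*234 = 0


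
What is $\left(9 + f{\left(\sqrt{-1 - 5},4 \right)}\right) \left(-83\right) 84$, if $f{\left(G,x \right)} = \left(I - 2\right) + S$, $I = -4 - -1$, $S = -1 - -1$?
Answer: $-27888$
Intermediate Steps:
$S = 0$ ($S = -1 + 1 = 0$)
$I = -3$ ($I = -4 + 1 = -3$)
$f{\left(G,x \right)} = -5$ ($f{\left(G,x \right)} = \left(-3 - 2\right) + 0 = -5 + 0 = -5$)
$\left(9 + f{\left(\sqrt{-1 - 5},4 \right)}\right) \left(-83\right) 84 = \left(9 - 5\right) \left(-83\right) 84 = 4 \left(-83\right) 84 = \left(-332\right) 84 = -27888$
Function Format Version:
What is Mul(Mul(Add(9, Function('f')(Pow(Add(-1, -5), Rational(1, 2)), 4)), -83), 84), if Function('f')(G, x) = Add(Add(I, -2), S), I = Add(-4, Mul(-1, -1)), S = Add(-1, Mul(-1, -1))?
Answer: -27888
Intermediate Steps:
S = 0 (S = Add(-1, 1) = 0)
I = -3 (I = Add(-4, 1) = -3)
Function('f')(G, x) = -5 (Function('f')(G, x) = Add(Add(-3, -2), 0) = Add(-5, 0) = -5)
Mul(Mul(Add(9, Function('f')(Pow(Add(-1, -5), Rational(1, 2)), 4)), -83), 84) = Mul(Mul(Add(9, -5), -83), 84) = Mul(Mul(4, -83), 84) = Mul(-332, 84) = -27888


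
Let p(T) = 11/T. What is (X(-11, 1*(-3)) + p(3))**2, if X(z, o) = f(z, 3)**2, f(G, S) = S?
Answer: 1444/9 ≈ 160.44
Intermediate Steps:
X(z, o) = 9 (X(z, o) = 3**2 = 9)
(X(-11, 1*(-3)) + p(3))**2 = (9 + 11/3)**2 = (38/3)**2 = 1444/9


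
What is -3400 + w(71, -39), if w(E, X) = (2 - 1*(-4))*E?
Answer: -2974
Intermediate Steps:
w(E, X) = 6*E (w(E, X) = (2 + 4)*E = 6*E)
-3400 + w(71, -39) = -3400 + 6*71 = -3400 + 426 = -2974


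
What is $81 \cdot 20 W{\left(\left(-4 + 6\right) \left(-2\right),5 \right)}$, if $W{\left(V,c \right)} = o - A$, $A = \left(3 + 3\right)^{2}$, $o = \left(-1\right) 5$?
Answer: $-66420$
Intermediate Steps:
$o = -5$
$A = 36$ ($A = 6^{2} = 36$)
$W{\left(V,c \right)} = -41$ ($W{\left(V,c \right)} = -5 - 36 = -41$)
$81 \cdot 20 W{\left(\left(-4 + 6\right) \left(-2\right),5 \right)} = 81 \cdot 20 \left(-41\right) = 1620 \left(-41\right) = -66420$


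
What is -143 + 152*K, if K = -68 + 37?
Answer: -4855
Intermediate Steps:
K = -31
-143 + 152*K = -143 + 152*(-31) = -143 - 4712 = -4855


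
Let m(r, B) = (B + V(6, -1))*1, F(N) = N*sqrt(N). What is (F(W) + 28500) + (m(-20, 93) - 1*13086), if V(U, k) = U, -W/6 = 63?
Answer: 15513 - 1134*I*sqrt(42) ≈ 15513.0 - 7349.2*I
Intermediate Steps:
W = -378 (W = -6*63 = -378)
F(N) = N**(3/2)
m(r, B) = 6 + B (m(r, B) = (B + 6)*1 = (6 + B)*1 = 6 + B)
(F(W) + 28500) + (m(-20, 93) - 1*13086) = ((-378)**(3/2) + 28500) + ((6 + 93) - 1*13086) = (-1134*I*sqrt(42) + 28500) + (99 - 13086) = (28500 - 1134*I*sqrt(42)) - 12987 = 15513 - 1134*I*sqrt(42)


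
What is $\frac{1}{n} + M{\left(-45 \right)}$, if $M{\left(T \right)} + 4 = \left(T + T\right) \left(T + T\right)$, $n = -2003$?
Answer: $\frac{16216287}{2003} \approx 8096.0$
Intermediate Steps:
$M{\left(T \right)} = -4 + 4 T^{2}$ ($M{\left(T \right)} = -4 + \left(T + T\right) \left(T + T\right) = -4 + 2 T 2 T = -4 + 4 T^{2}$)
$\frac{1}{n} + M{\left(-45 \right)} = \frac{1}{-2003} - \left(4 - 4 \left(-45\right)^{2}\right) = - \frac{1}{2003} + \left(-4 + 4 \cdot 2025\right) = - \frac{1}{2003} + \left(-4 + 8100\right) = - \frac{1}{2003} + 8096 = \frac{16216287}{2003}$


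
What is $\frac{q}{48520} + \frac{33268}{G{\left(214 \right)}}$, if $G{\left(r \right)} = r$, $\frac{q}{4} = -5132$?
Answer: $\frac{100610648}{648955} \approx 155.03$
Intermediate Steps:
$q = -20528$ ($q = 4 \left(-5132\right) = -20528$)
$\frac{q}{48520} + \frac{33268}{G{\left(214 \right)}} = - \frac{20528}{48520} + \frac{33268}{214} = \left(-20528\right) \frac{1}{48520} + 33268 \cdot \frac{1}{214} = - \frac{2566}{6065} + \frac{16634}{107} = \frac{100610648}{648955}$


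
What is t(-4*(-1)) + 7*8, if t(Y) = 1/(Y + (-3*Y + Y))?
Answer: 223/4 ≈ 55.750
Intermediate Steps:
t(Y) = -1/Y (t(Y) = 1/(Y - 2*Y) = 1/(-Y) = -1/Y)
t(-4*(-1)) + 7*8 = -1/((-4*(-1))) + 7*8 = -1/4 + 56 = 223/4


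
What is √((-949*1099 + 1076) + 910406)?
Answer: I*√131469 ≈ 362.59*I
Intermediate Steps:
√((-949*1099 + 1076) + 910406) = √((-1042951 + 1076) + 910406) = √(-1041875 + 910406) = √(-131469) = I*√131469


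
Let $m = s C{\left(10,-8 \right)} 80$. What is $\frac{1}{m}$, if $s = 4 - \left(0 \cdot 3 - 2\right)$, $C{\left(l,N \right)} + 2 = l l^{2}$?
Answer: $\frac{1}{479040} \approx 2.0875 \cdot 10^{-6}$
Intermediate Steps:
$C{\left(l,N \right)} = -2 + l^{3}$ ($C{\left(l,N \right)} = -2 + l l^{2} = -2 + l^{3}$)
$s = 6$ ($s = 4 - \left(0 - 2\right) = 4 - -2 = 4 + 2 = 6$)
$m = 479040$ ($m = 6 \left(-2 + 10^{3}\right) 80 = 6 \left(-2 + 1000\right) 80 = 6 \cdot 998 \cdot 80 = 5988 \cdot 80 = 479040$)
$\frac{1}{m} = \frac{1}{479040}$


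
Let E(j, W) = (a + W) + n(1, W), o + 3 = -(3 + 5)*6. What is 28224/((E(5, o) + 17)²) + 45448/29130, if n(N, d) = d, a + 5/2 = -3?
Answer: 2388791204/477163965 ≈ 5.0062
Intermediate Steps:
a = -11/2 (a = -5/2 - 3 = -11/2 ≈ -5.5000)
o = -51 (o = -3 - (3 + 5)*6 = -3 - 8*6 = -3 - 1*48 = -3 - 48 = -51)
E(j, W) = -11/2 + 2*W (E(j, W) = (-11/2 + W) + W = -11/2 + 2*W)
28224/((E(5, o) + 17)²) + 45448/29130 = 28224/(((-11/2 + 2*(-51)) + 17)²) + 45448/29130 = 28224/(((-11/2 - 102) + 17)²) + 45448*(1/29130) = 28224/((-215/2 + 17)²) + 22724/14565 = 28224/((-181/2)²) + 22724/14565 = 28224/(32761/4) + 22724/14565 = 28224*(4/32761) + 22724/14565 = 112896/32761 + 22724/14565 = 2388791204/477163965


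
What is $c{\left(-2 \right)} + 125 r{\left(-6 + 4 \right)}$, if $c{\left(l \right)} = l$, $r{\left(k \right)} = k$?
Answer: $-252$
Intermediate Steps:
$c{\left(-2 \right)} + 125 r{\left(-6 + 4 \right)} = -2 + 125 \left(-6 + 4\right) = -2 + 125 \left(-2\right) = -2 - 250 = -252$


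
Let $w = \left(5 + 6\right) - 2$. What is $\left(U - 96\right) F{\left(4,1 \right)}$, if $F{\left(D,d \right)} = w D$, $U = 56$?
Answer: $-1440$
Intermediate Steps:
$w = 9$ ($w = 11 - 2 = 9$)
$F{\left(D,d \right)} = 9 D$
$\left(U - 96\right) F{\left(4,1 \right)} = \left(56 - 96\right) 9 \cdot 4 = \left(-40\right) 36 = -1440$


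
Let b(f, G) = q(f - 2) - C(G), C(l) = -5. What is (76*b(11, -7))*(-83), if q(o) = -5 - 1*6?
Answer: 37848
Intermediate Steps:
q(o) = -11 (q(o) = -5 - 6 = -11)
b(f, G) = -6 (b(f, G) = -11 - 1*(-5) = -11 + 5 = -6)
(76*b(11, -7))*(-83) = (76*(-6))*(-83) = -456*(-83) = 37848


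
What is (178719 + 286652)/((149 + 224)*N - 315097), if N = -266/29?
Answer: -13495759/9237031 ≈ -1.4611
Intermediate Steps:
N = -266/29 (N = -266*1/29 = -266/29 ≈ -9.1724)
(178719 + 286652)/((149 + 224)*N - 315097) = (178719 + 286652)/((149 + 224)*(-266/29) - 315097) = 465371/(373*(-266/29) - 315097) = 465371/(-99218/29 - 315097) = 465371/(-9237031/29) = 465371*(-29/9237031) = -13495759/9237031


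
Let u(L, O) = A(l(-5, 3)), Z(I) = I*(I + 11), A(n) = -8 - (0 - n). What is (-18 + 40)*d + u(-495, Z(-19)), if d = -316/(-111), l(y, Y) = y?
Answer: 5509/111 ≈ 49.631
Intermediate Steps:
A(n) = -8 + n (A(n) = -8 - (-1)*n = -8 + n)
Z(I) = I*(11 + I)
u(L, O) = -13 (u(L, O) = -8 - 5 = -13)
d = 316/111 (d = -316*(-1/111) = 316/111 ≈ 2.8468)
(-18 + 40)*d + u(-495, Z(-19)) = (-18 + 40)*(316/111) - 13 = 22*(316/111) - 13 = 6952/111 - 13 = 5509/111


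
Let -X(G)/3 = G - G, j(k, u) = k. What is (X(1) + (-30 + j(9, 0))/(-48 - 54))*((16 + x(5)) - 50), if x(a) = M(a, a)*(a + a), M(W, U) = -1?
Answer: -154/17 ≈ -9.0588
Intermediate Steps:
x(a) = -2*a (x(a) = -(a + a) = -2*a)
X(G) = 0 (X(G) = -3*(G - G) = -3*0 = 0)
(X(1) + (-30 + j(9, 0))/(-48 - 54))*((16 + x(5)) - 50) = (0 + (-30 + 9)/(-48 - 54))*((16 - 2*5) - 50) = (0 - 21/(-102))*((16 - 10) - 50) = (0 - 21*(-1/102))*(6 - 50) = (0 + 7/34)*(-44) = (7/34)*(-44) = -154/17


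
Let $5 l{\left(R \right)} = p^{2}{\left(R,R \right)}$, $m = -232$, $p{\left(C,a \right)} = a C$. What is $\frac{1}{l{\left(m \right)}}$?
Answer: $\frac{5}{2897022976} \approx 1.7259 \cdot 10^{-9}$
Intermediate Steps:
$p{\left(C,a \right)} = C a$
$l{\left(R \right)} = \frac{R^{4}}{5}$ ($l{\left(R \right)} = \frac{\left(R R\right)^{2}}{5} = \frac{\left(R^{2}\right)^{2}}{5} = \frac{R^{4}}{5}$)
$\frac{1}{l{\left(m \right)}} = \frac{1}{\frac{1}{5} \left(-232\right)^{4}} = \frac{1}{\frac{1}{5} \cdot 2897022976} = \frac{1}{\frac{2897022976}{5}} = \frac{5}{2897022976}$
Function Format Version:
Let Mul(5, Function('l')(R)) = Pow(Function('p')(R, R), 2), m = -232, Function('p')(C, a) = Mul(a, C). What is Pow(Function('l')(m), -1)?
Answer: Rational(5, 2897022976) ≈ 1.7259e-9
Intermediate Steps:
Function('p')(C, a) = Mul(C, a)
Function('l')(R) = Mul(Rational(1, 5), Pow(R, 4)) (Function('l')(R) = Mul(Rational(1, 5), Pow(Mul(R, R), 2)) = Mul(Rational(1, 5), Pow(Pow(R, 2), 2)) = Mul(Rational(1, 5), Pow(R, 4)))
Pow(Function('l')(m), -1) = Pow(Mul(Rational(1, 5), Pow(-232, 4)), -1) = Pow(Mul(Rational(1, 5), 2897022976), -1) = Pow(Rational(2897022976, 5), -1) = Rational(5, 2897022976)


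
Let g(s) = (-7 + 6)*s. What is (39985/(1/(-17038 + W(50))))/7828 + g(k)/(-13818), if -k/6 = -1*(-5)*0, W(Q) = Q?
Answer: -169816295/1957 ≈ -86774.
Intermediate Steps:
k = 0 (k = -6*(-1*(-5))*0 = -30*0 = -6*0 = 0)
g(s) = -s
(39985/(1/(-17038 + W(50))))/7828 + g(k)/(-13818) = (39985/(1/(-17038 + 50)))/7828 - 1*0/(-13818) = (39985/(1/(-16988)))*(1/7828) + 0*(-1/13818) = (39985/(-1/16988))*(1/7828) + 0 = (39985*(-16988))*(1/7828) + 0 = -679265180*1/7828 + 0 = -169816295/1957 + 0 = -169816295/1957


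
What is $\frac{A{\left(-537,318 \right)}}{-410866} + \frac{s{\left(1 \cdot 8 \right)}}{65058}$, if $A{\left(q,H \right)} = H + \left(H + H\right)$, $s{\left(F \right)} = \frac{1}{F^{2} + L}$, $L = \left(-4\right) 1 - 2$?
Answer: $- \frac{1799689195}{775173486612} \approx -0.0023217$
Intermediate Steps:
$L = -6$ ($L = -4 - 2 = -6$)
$s{\left(F \right)} = \frac{1}{-6 + F^{2}}$ ($s{\left(F \right)} = \frac{1}{F^{2} - 6} = \frac{1}{-6 + F^{2}}$)
$A{\left(q,H \right)} = 3 H$ ($A{\left(q,H \right)} = H + 2 H = 3 H$)
$\frac{A{\left(-537,318 \right)}}{-410866} + \frac{s{\left(1 \cdot 8 \right)}}{65058} = \frac{3 \cdot 318}{-410866} + \frac{1}{\left(-6 + \left(1 \cdot 8\right)^{2}\right) 65058} = 954 \left(- \frac{1}{410866}\right) + \frac{1}{-6 + 8^{2}} \cdot \frac{1}{65058} = - \frac{477}{205433} + \frac{1}{-6 + 64} \cdot \frac{1}{65058} = - \frac{477}{205433} + \frac{1}{58} \cdot \frac{1}{65058} = - \frac{477}{205433} + \frac{1}{3773364} = - \frac{1799689195}{775173486612}$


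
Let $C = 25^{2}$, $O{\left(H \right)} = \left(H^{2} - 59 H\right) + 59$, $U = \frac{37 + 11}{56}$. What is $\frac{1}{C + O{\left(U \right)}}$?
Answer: $\frac{49}{31074} \approx 0.0015769$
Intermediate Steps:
$U = \frac{6}{7}$ ($U = 48 \cdot \frac{1}{56} = \frac{6}{7} \approx 0.85714$)
$O{\left(H \right)} = 59 + H^{2} - 59 H$
$C = 625$
$\frac{1}{C + O{\left(U \right)}} = \frac{1}{625 + \left(59 + \left(\frac{6}{7}\right)^{2} - \frac{354}{7}\right)} = \frac{1}{625 + \left(59 + \frac{36}{49} - \frac{354}{7}\right)} = \frac{1}{625 + \frac{449}{49}} = \frac{1}{\frac{31074}{49}} = \frac{49}{31074}$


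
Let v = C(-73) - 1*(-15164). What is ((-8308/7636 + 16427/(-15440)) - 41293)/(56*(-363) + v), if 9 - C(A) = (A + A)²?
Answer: 1217172951303/780231666160 ≈ 1.5600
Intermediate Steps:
C(A) = 9 - 4*A² (C(A) = 9 - (A + A)² = 9 - (2*A)² = 9 - 4*A²)
v = -6143 (v = (9 - 4*(-73)²) - 1*(-15164) = (9 - 4*5329) + 15164 = (9 - 21316) + 15164 = -21307 + 15164 = -6143)
((-8308/7636 + 16427/(-15440)) - 41293)/(56*(-363) + v) = ((-8308/7636 + 16427/(-15440)) - 41293)/(56*(-363) - 6143) = ((-8308*1/7636 + 16427*(-1/15440)) - 41293)/(-20328 - 6143) = ((-2077/1909 - 16427/15440) - 41293)/(-26471) = (-63428023/29474960 - 41293)*(-1/26471) = -1217172951303/29474960*(-1/26471) = 1217172951303/780231666160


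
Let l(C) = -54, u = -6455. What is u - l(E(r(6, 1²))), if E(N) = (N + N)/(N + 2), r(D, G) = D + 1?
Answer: -6401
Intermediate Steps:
r(D, G) = 1 + D
E(N) = 2*N/(2 + N) (E(N) = (2*N)/(2 + N) = 2*N/(2 + N))
u - l(E(r(6, 1²))) = -6455 - 1*(-54) = -6455 + 54 = -6401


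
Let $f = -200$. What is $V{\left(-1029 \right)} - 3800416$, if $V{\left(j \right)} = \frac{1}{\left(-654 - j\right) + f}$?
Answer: $- \frac{665072799}{175} \approx -3.8004 \cdot 10^{6}$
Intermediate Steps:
$V{\left(j \right)} = \frac{1}{-854 - j}$ ($V{\left(j \right)} = \frac{1}{\left(-654 - j\right) - 200} = \frac{1}{-854 - j}$)
$V{\left(-1029 \right)} - 3800416 = - \frac{1}{854 - 1029} - 3800416 = - \frac{1}{-175} - 3800416 = \left(-1\right) \left(- \frac{1}{175}\right) - 3800416 = \frac{1}{175} - 3800416 = - \frac{665072799}{175}$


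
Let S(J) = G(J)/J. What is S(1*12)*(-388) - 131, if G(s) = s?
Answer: -519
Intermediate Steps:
S(J) = 1 (S(J) = J/J = 1)
S(1*12)*(-388) - 131 = 1*(-388) - 131 = -388 - 131 = -519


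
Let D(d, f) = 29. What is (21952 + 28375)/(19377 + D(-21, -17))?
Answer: 50327/19406 ≈ 2.5934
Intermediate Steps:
(21952 + 28375)/(19377 + D(-21, -17)) = (21952 + 28375)/(19377 + 29) = 50327/19406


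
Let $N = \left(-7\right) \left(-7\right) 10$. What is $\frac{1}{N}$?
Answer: $\frac{1}{490} \approx 0.0020408$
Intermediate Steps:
$N = 490$ ($N = 49 \cdot 10 = 490$)
$\frac{1}{N} = \frac{1}{490}$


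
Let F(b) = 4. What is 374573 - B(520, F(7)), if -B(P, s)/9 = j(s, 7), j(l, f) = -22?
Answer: 374375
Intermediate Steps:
B(P, s) = 198 (B(P, s) = -9*(-22) = 198)
374573 - B(520, F(7)) = 374573 - 1*198 = 374573 - 198 = 374375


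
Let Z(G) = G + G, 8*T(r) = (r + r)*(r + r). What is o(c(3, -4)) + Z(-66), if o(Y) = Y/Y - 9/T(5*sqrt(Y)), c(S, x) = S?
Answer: -3281/25 ≈ -131.24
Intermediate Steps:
T(r) = r**2/2 (T(r) = ((r + r)*(r + r))/8 = ((2*r)*(2*r))/8 = (4*r**2)/8 = r**2/2)
o(Y) = 1 - 18/(25*Y) (o(Y) = Y/Y - 9*2/(25*Y) = 1 - 9*2/(25*Y) = 1 - 18/(25*Y))
Z(G) = 2*G
o(c(3, -4)) + Z(-66) = (-18/25 + 3)/3 + 2*(-66) = (1/3)*(57/25) - 132 = 19/25 - 132 = -3281/25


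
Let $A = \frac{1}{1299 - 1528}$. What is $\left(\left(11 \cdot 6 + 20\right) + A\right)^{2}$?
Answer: $\frac{387814249}{52441} \approx 7395.3$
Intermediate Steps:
$A = - \frac{1}{229}$ ($A = \frac{1}{-229} = - \frac{1}{229} \approx -0.0043668$)
$\left(\left(11 \cdot 6 + 20\right) + A\right)^{2} = \left(\left(11 \cdot 6 + 20\right) - \frac{1}{229}\right)^{2} = \left(\left(66 + 20\right) - \frac{1}{229}\right)^{2} = \left(86 - \frac{1}{229}\right)^{2} = \left(\frac{19693}{229}\right)^{2} = \frac{387814249}{52441}$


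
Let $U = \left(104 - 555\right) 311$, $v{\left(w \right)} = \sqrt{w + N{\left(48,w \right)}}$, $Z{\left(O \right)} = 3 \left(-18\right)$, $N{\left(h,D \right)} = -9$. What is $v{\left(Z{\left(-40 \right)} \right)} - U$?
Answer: $140261 + 3 i \sqrt{7} \approx 1.4026 \cdot 10^{5} + 7.9373 i$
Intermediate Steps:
$Z{\left(O \right)} = -54$
$v{\left(w \right)} = \sqrt{-9 + w}$ ($v{\left(w \right)} = \sqrt{w - 9} = \sqrt{-9 + w}$)
$U = -140261$ ($U = \left(-451\right) 311 = -140261$)
$v{\left(Z{\left(-40 \right)} \right)} - U = \sqrt{-9 - 54} - -140261 = \sqrt{-63} + 140261 = 3 i \sqrt{7} + 140261 = 140261 + 3 i \sqrt{7}$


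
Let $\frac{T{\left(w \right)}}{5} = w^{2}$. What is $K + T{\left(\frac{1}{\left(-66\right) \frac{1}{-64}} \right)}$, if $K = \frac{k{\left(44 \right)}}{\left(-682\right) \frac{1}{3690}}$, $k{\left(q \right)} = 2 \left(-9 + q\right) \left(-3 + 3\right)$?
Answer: $\frac{5120}{1089} \approx 4.7016$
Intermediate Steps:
$k{\left(q \right)} = 0$ ($k{\left(q \right)} = 2 \left(-9 + q\right) 0 = 2 \cdot 0 = 0$)
$K = 0$ ($K = \frac{0}{\left(-682\right) \frac{1}{3690}} = \frac{0}{- \frac{341}{1845}} = 0 \left(- \frac{1845}{341}\right) = 0$)
$T{\left(w \right)} = 5 w^{2}$
$K + T{\left(\frac{1}{\left(-66\right) \frac{1}{-64}} \right)} = 0 + 5 \left(\frac{1}{\left(-66\right) \frac{1}{-64}}\right)^{2} = 0 + 5 \left(\frac{1}{\left(-66\right) \left(- \frac{1}{64}\right)}\right)^{2} = 0 + 5 \left(\frac{1}{\frac{33}{32}}\right)^{2} = 0 + 5 \left(\frac{32}{33}\right)^{2} = 0 + 5 \cdot \frac{1024}{1089} = 0 + \frac{5120}{1089} = \frac{5120}{1089}$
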